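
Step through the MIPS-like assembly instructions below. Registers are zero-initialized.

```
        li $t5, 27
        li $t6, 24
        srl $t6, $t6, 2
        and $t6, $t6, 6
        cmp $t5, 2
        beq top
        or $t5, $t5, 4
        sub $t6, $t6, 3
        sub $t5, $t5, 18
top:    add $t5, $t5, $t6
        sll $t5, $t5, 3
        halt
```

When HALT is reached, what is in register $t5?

$t5=27
$t6=24
$t6=24>>2=6
$t6=6&6=6
cmp $t5, 2  (cmp 27,2)
beq top: not taken
$t5=27|4=31
$t6=6-3=3
$t5=31-18=13
$t5=13+3=16
$t5=16<<3=128
halt.

128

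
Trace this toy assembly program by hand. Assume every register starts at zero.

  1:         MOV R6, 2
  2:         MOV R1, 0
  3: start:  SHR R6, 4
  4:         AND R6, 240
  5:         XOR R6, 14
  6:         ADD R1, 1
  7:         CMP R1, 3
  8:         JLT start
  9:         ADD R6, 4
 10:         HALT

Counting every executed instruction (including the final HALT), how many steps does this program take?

R6=2
R1=0
R6=2>>4=0
R6=0&240=0
R6=0^14=14
R1=0+1=1
CMP R1, 3  (cmp 1,3)
JLT start: taken
R6=14>>4=0
R6=0&240=0
R6=0^14=14
R1=1+1=2
CMP R1, 3  (cmp 2,3)
JLT start: taken
R6=14>>4=0
R6=0&240=0
R6=0^14=14
R1=2+1=3
CMP R1, 3  (cmp 3,3)
JLT start: not taken
R6=14+4=18
halt.
Total executed instructions: 22.

22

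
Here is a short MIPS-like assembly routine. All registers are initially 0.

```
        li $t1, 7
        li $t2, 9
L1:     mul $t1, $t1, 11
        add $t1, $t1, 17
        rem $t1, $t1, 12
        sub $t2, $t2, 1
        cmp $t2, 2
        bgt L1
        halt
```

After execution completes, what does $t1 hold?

10

li $t1, 7 → $t1=7
li $t2, 9 → $t2=9
mul $t1, $t1, 11 → $t1=7*11=77
add $t1, $t1, 17 → $t1=77+17=94
rem $t1, $t1, 12 → $t1=94%12=10
sub $t2, $t2, 1 → $t2=9-1=8
cmp $t2, 2  (cmp 8,2)
bgt L1: taken
mul $t1, $t1, 11 → $t1=10*11=110
add $t1, $t1, 17 → $t1=110+17=127
rem $t1, $t1, 12 → $t1=127%12=7
sub $t2, $t2, 1 → $t2=8-1=7
cmp $t2, 2  (cmp 7,2)
bgt L1: taken
mul $t1, $t1, 11 → $t1=7*11=77
add $t1, $t1, 17 → $t1=77+17=94
rem $t1, $t1, 12 → $t1=94%12=10
sub $t2, $t2, 1 → $t2=7-1=6
cmp $t2, 2  (cmp 6,2)
bgt L1: taken
mul $t1, $t1, 11 → $t1=10*11=110
add $t1, $t1, 17 → $t1=110+17=127
rem $t1, $t1, 12 → $t1=127%12=7
sub $t2, $t2, 1 → $t2=6-1=5
cmp $t2, 2  (cmp 5,2)
bgt L1: taken
mul $t1, $t1, 11 → $t1=7*11=77
add $t1, $t1, 17 → $t1=77+17=94
rem $t1, $t1, 12 → $t1=94%12=10
sub $t2, $t2, 1 → $t2=5-1=4
cmp $t2, 2  (cmp 4,2)
bgt L1: taken
mul $t1, $t1, 11 → $t1=10*11=110
add $t1, $t1, 17 → $t1=110+17=127
rem $t1, $t1, 12 → $t1=127%12=7
sub $t2, $t2, 1 → $t2=4-1=3
cmp $t2, 2  (cmp 3,2)
bgt L1: taken
mul $t1, $t1, 11 → $t1=7*11=77
add $t1, $t1, 17 → $t1=77+17=94
rem $t1, $t1, 12 → $t1=94%12=10
sub $t2, $t2, 1 → $t2=3-1=2
cmp $t2, 2  (cmp 2,2)
bgt L1: not taken
halt.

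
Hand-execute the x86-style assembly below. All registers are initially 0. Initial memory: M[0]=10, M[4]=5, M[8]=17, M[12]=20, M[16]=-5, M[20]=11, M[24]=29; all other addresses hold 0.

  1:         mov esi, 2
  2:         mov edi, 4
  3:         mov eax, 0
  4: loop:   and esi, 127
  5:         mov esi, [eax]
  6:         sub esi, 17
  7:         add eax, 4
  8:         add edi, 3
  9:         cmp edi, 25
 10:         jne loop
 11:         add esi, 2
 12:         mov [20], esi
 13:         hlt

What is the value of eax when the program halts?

after mov esi, 2: esi=2
after mov edi, 4: edi=4
after mov eax, 0: eax=0
after and esi, 127: esi=2&127=2
after mov esi, [eax]: esi=M[0]=10
after sub esi, 17: esi=10-17=-7
after add eax, 4: eax=0+4=4
after add edi, 3: edi=4+3=7
cmp edi, 25  (cmp 7,25)
jne loop: taken
after and esi, 127: esi=(-7)&127=121
after mov esi, [eax]: esi=M[4]=5
after sub esi, 17: esi=5-17=-12
after add eax, 4: eax=4+4=8
after add edi, 3: edi=7+3=10
cmp edi, 25  (cmp 10,25)
jne loop: taken
after and esi, 127: esi=(-12)&127=116
after mov esi, [eax]: esi=M[8]=17
after sub esi, 17: esi=17-17=0
after add eax, 4: eax=8+4=12
after add edi, 3: edi=10+3=13
cmp edi, 25  (cmp 13,25)
jne loop: taken
after and esi, 127: esi=0&127=0
after mov esi, [eax]: esi=M[12]=20
after sub esi, 17: esi=20-17=3
after add eax, 4: eax=12+4=16
after add edi, 3: edi=13+3=16
cmp edi, 25  (cmp 16,25)
jne loop: taken
after and esi, 127: esi=3&127=3
after mov esi, [eax]: esi=M[16]=-5
after sub esi, 17: esi=(-5)-17=-22
after add eax, 4: eax=16+4=20
after add edi, 3: edi=16+3=19
cmp edi, 25  (cmp 19,25)
jne loop: taken
after and esi, 127: esi=(-22)&127=106
after mov esi, [eax]: esi=M[20]=11
after sub esi, 17: esi=11-17=-6
after add eax, 4: eax=20+4=24
after add edi, 3: edi=19+3=22
cmp edi, 25  (cmp 22,25)
jne loop: taken
after and esi, 127: esi=(-6)&127=122
after mov esi, [eax]: esi=M[24]=29
after sub esi, 17: esi=29-17=12
after add eax, 4: eax=24+4=28
after add edi, 3: edi=22+3=25
cmp edi, 25  (cmp 25,25)
jne loop: not taken
after add esi, 2: esi=12+2=14
mov [20], esi → M[20]=14
halt.

28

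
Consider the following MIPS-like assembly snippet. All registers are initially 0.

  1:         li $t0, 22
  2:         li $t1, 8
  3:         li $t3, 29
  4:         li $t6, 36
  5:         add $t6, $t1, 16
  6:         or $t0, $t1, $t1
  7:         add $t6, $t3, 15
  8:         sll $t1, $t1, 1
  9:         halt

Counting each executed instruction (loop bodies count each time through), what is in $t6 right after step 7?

li $t0, 22 → $t0=22
li $t1, 8 → $t1=8
li $t3, 29 → $t3=29
li $t6, 36 → $t6=36
add $t6, $t1, 16 → $t6=8+16=24
or $t0, $t1, $t1 → $t0=8|8=8
add $t6, $t3, 15 → $t6=29+15=44
After step 7: $t6 = 44.

44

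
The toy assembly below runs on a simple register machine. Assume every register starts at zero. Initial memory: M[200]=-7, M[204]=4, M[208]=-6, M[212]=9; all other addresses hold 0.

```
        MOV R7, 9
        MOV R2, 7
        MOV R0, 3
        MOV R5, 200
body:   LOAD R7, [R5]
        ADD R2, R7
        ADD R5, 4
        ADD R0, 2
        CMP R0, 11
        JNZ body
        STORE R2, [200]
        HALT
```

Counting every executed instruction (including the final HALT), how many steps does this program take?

30

R7=9
R2=7
R0=3
R5=200
R7=M[200]=-7
R2=7+(-7)=0
R5=200+4=204
R0=3+2=5
CMP R0, 11  (cmp 5,11)
JNZ body: taken
R7=M[204]=4
R2=0+4=4
R5=204+4=208
R0=5+2=7
CMP R0, 11  (cmp 7,11)
JNZ body: taken
R7=M[208]=-6
R2=4+(-6)=-2
R5=208+4=212
R0=7+2=9
CMP R0, 11  (cmp 9,11)
JNZ body: taken
R7=M[212]=9
R2=(-2)+9=7
R5=212+4=216
R0=9+2=11
CMP R0, 11  (cmp 11,11)
JNZ body: not taken
STORE R2, [200] → M[200]=7
halt.
Total executed instructions: 30.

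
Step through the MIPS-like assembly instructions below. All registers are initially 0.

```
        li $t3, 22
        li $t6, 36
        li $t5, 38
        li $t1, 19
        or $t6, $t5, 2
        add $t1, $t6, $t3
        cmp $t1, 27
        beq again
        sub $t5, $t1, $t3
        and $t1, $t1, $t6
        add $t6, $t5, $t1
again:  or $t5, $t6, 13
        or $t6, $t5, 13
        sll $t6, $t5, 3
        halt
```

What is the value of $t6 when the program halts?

632

after li $t3, 22: $t3=22
after li $t6, 36: $t6=36
after li $t5, 38: $t5=38
after li $t1, 19: $t1=19
after or $t6, $t5, 2: $t6=38|2=38
after add $t1, $t6, $t3: $t1=38+22=60
cmp $t1, 27  (cmp 60,27)
beq again: not taken
after sub $t5, $t1, $t3: $t5=60-22=38
after and $t1, $t1, $t6: $t1=60&38=36
after add $t6, $t5, $t1: $t6=38+36=74
after or $t5, $t6, 13: $t5=74|13=79
after or $t6, $t5, 13: $t6=79|13=79
after sll $t6, $t5, 3: $t6=79<<3=632
halt.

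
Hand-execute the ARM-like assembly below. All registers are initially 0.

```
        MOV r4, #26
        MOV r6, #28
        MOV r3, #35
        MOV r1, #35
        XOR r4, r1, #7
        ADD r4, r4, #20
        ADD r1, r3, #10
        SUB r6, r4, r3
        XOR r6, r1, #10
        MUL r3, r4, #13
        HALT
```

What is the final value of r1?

after MOV r4, #26: r4=26
after MOV r6, #28: r6=28
after MOV r3, #35: r3=35
after MOV r1, #35: r1=35
after XOR r4, r1, #7: r4=35^7=36
after ADD r4, r4, #20: r4=36+20=56
after ADD r1, r3, #10: r1=35+10=45
after SUB r6, r4, r3: r6=56-35=21
after XOR r6, r1, #10: r6=45^10=39
after MUL r3, r4, #13: r3=56*13=728
halt.

45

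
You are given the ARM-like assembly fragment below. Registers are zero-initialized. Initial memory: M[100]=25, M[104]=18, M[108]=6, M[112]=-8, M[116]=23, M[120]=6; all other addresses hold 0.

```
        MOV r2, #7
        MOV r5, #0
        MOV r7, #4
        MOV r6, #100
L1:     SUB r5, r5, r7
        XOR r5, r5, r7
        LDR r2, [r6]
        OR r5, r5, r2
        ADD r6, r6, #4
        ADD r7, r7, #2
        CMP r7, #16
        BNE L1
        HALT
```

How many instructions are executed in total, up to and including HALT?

53

MOV r2, #7 → r2=7
MOV r5, #0 → r5=0
MOV r7, #4 → r7=4
MOV r6, #100 → r6=100
SUB r5, r5, r7 → r5=0-4=-4
XOR r5, r5, r7 → r5=(-4)^4=-8
LDR r2, [r6] → r2=M[100]=25
OR r5, r5, r2 → r5=(-8)|25=-7
ADD r6, r6, #4 → r6=100+4=104
ADD r7, r7, #2 → r7=4+2=6
CMP r7, #16  (cmp 6,16)
BNE L1: taken
SUB r5, r5, r7 → r5=(-7)-6=-13
XOR r5, r5, r7 → r5=(-13)^6=-11
LDR r2, [r6] → r2=M[104]=18
OR r5, r5, r2 → r5=(-11)|18=-9
ADD r6, r6, #4 → r6=104+4=108
ADD r7, r7, #2 → r7=6+2=8
CMP r7, #16  (cmp 8,16)
BNE L1: taken
SUB r5, r5, r7 → r5=(-9)-8=-17
XOR r5, r5, r7 → r5=(-17)^8=-25
LDR r2, [r6] → r2=M[108]=6
OR r5, r5, r2 → r5=(-25)|6=-25
ADD r6, r6, #4 → r6=108+4=112
ADD r7, r7, #2 → r7=8+2=10
CMP r7, #16  (cmp 10,16)
BNE L1: taken
SUB r5, r5, r7 → r5=(-25)-10=-35
XOR r5, r5, r7 → r5=(-35)^10=-41
LDR r2, [r6] → r2=M[112]=-8
OR r5, r5, r2 → r5=(-41)|(-8)=-1
ADD r6, r6, #4 → r6=112+4=116
ADD r7, r7, #2 → r7=10+2=12
CMP r7, #16  (cmp 12,16)
BNE L1: taken
SUB r5, r5, r7 → r5=(-1)-12=-13
XOR r5, r5, r7 → r5=(-13)^12=-1
LDR r2, [r6] → r2=M[116]=23
OR r5, r5, r2 → r5=(-1)|23=-1
ADD r6, r6, #4 → r6=116+4=120
ADD r7, r7, #2 → r7=12+2=14
CMP r7, #16  (cmp 14,16)
BNE L1: taken
SUB r5, r5, r7 → r5=(-1)-14=-15
XOR r5, r5, r7 → r5=(-15)^14=-1
LDR r2, [r6] → r2=M[120]=6
OR r5, r5, r2 → r5=(-1)|6=-1
ADD r6, r6, #4 → r6=120+4=124
ADD r7, r7, #2 → r7=14+2=16
CMP r7, #16  (cmp 16,16)
BNE L1: not taken
halt.
Total executed instructions: 53.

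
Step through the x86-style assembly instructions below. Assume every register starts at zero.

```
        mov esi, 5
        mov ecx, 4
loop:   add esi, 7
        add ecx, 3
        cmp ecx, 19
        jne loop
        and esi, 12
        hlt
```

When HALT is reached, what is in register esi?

8

mov esi, 5 → esi=5
mov ecx, 4 → ecx=4
add esi, 7 → esi=5+7=12
add ecx, 3 → ecx=4+3=7
cmp ecx, 19  (cmp 7,19)
jne loop: taken
add esi, 7 → esi=12+7=19
add ecx, 3 → ecx=7+3=10
cmp ecx, 19  (cmp 10,19)
jne loop: taken
add esi, 7 → esi=19+7=26
add ecx, 3 → ecx=10+3=13
cmp ecx, 19  (cmp 13,19)
jne loop: taken
add esi, 7 → esi=26+7=33
add ecx, 3 → ecx=13+3=16
cmp ecx, 19  (cmp 16,19)
jne loop: taken
add esi, 7 → esi=33+7=40
add ecx, 3 → ecx=16+3=19
cmp ecx, 19  (cmp 19,19)
jne loop: not taken
and esi, 12 → esi=40&12=8
halt.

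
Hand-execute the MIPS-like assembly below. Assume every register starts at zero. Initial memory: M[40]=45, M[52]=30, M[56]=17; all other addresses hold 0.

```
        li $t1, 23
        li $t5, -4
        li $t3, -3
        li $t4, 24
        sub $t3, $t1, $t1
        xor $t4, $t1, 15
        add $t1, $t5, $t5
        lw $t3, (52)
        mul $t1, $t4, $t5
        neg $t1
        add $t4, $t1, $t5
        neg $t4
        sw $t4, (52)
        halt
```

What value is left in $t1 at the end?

li $t1, 23 → $t1=23
li $t5, -4 → $t5=-4
li $t3, -3 → $t3=-3
li $t4, 24 → $t4=24
sub $t3, $t1, $t1 → $t3=23-23=0
xor $t4, $t1, 15 → $t4=23^15=24
add $t1, $t5, $t5 → $t1=(-4)+(-4)=-8
lw $t3, (52) → $t3=M[52]=30
mul $t1, $t4, $t5 → $t1=24*(-4)=-96
neg $t1 → $t1=-(-96)=96
add $t4, $t1, $t5 → $t4=96+(-4)=92
neg $t4 → $t4=-(92)=-92
sw $t4, (52) → M[52]=-92
halt.

96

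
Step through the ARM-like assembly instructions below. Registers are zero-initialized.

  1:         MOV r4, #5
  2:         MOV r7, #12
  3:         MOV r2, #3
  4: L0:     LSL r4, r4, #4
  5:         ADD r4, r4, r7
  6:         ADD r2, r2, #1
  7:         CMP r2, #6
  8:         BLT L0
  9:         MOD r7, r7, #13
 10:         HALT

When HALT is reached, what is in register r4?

r4=5
r7=12
r2=3
r4=5<<4=80
r4=80+12=92
r2=3+1=4
CMP r2, #6  (cmp 4,6)
BLT L0: taken
r4=92<<4=1472
r4=1472+12=1484
r2=4+1=5
CMP r2, #6  (cmp 5,6)
BLT L0: taken
r4=1484<<4=23744
r4=23744+12=23756
r2=5+1=6
CMP r2, #6  (cmp 6,6)
BLT L0: not taken
r7=12%13=12
halt.

23756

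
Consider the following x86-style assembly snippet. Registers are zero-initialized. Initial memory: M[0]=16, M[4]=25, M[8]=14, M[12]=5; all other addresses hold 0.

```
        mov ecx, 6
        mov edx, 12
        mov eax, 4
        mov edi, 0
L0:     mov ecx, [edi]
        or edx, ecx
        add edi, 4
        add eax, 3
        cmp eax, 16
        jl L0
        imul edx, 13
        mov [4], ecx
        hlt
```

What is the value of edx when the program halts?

mov ecx, 6 → ecx=6
mov edx, 12 → edx=12
mov eax, 4 → eax=4
mov edi, 0 → edi=0
mov ecx, [edi] → ecx=M[0]=16
or edx, ecx → edx=12|16=28
add edi, 4 → edi=0+4=4
add eax, 3 → eax=4+3=7
cmp eax, 16  (cmp 7,16)
jl L0: taken
mov ecx, [edi] → ecx=M[4]=25
or edx, ecx → edx=28|25=29
add edi, 4 → edi=4+4=8
add eax, 3 → eax=7+3=10
cmp eax, 16  (cmp 10,16)
jl L0: taken
mov ecx, [edi] → ecx=M[8]=14
or edx, ecx → edx=29|14=31
add edi, 4 → edi=8+4=12
add eax, 3 → eax=10+3=13
cmp eax, 16  (cmp 13,16)
jl L0: taken
mov ecx, [edi] → ecx=M[12]=5
or edx, ecx → edx=31|5=31
add edi, 4 → edi=12+4=16
add eax, 3 → eax=13+3=16
cmp eax, 16  (cmp 16,16)
jl L0: not taken
imul edx, 13 → edx=31*13=403
mov [4], ecx → M[4]=5
halt.

403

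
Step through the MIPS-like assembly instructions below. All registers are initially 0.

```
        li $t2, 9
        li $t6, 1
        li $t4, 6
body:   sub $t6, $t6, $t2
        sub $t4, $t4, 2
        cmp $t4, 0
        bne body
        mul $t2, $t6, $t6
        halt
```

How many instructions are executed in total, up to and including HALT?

17

$t2=9
$t6=1
$t4=6
$t6=1-9=-8
$t4=6-2=4
cmp $t4, 0  (cmp 4,0)
bne body: taken
$t6=(-8)-9=-17
$t4=4-2=2
cmp $t4, 0  (cmp 2,0)
bne body: taken
$t6=(-17)-9=-26
$t4=2-2=0
cmp $t4, 0  (cmp 0,0)
bne body: not taken
$t2=(-26)*(-26)=676
halt.
Total executed instructions: 17.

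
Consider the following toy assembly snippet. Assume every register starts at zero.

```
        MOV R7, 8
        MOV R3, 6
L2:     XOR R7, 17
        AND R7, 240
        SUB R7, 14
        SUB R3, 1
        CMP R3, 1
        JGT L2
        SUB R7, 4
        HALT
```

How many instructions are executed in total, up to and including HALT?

34

after MOV R7, 8: R7=8
after MOV R3, 6: R3=6
after XOR R7, 17: R7=8^17=25
after AND R7, 240: R7=25&240=16
after SUB R7, 14: R7=16-14=2
after SUB R3, 1: R3=6-1=5
CMP R3, 1  (cmp 5,1)
JGT L2: taken
after XOR R7, 17: R7=2^17=19
after AND R7, 240: R7=19&240=16
after SUB R7, 14: R7=16-14=2
after SUB R3, 1: R3=5-1=4
CMP R3, 1  (cmp 4,1)
JGT L2: taken
after XOR R7, 17: R7=2^17=19
after AND R7, 240: R7=19&240=16
after SUB R7, 14: R7=16-14=2
after SUB R3, 1: R3=4-1=3
CMP R3, 1  (cmp 3,1)
JGT L2: taken
after XOR R7, 17: R7=2^17=19
after AND R7, 240: R7=19&240=16
after SUB R7, 14: R7=16-14=2
after SUB R3, 1: R3=3-1=2
CMP R3, 1  (cmp 2,1)
JGT L2: taken
after XOR R7, 17: R7=2^17=19
after AND R7, 240: R7=19&240=16
after SUB R7, 14: R7=16-14=2
after SUB R3, 1: R3=2-1=1
CMP R3, 1  (cmp 1,1)
JGT L2: not taken
after SUB R7, 4: R7=2-4=-2
halt.
Total executed instructions: 34.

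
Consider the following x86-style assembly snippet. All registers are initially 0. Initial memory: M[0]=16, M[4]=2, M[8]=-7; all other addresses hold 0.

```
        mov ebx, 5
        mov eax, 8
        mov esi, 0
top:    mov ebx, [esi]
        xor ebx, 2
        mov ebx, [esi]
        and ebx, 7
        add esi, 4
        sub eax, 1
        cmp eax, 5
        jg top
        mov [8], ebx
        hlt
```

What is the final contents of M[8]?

1

ebx=5
eax=8
esi=0
ebx=M[0]=16
ebx=16^2=18
ebx=M[0]=16
ebx=16&7=0
esi=0+4=4
eax=8-1=7
cmp eax, 5  (cmp 7,5)
jg top: taken
ebx=M[4]=2
ebx=2^2=0
ebx=M[4]=2
ebx=2&7=2
esi=4+4=8
eax=7-1=6
cmp eax, 5  (cmp 6,5)
jg top: taken
ebx=M[8]=-7
ebx=(-7)^2=-5
ebx=M[8]=-7
ebx=(-7)&7=1
esi=8+4=12
eax=6-1=5
cmp eax, 5  (cmp 5,5)
jg top: not taken
mov [8], ebx → M[8]=1
halt.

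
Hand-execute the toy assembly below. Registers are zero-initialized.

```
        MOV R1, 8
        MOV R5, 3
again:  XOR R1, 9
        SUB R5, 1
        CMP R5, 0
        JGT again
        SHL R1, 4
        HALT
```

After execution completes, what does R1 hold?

R1=8
R5=3
R1=8^9=1
R5=3-1=2
CMP R5, 0  (cmp 2,0)
JGT again: taken
R1=1^9=8
R5=2-1=1
CMP R5, 0  (cmp 1,0)
JGT again: taken
R1=8^9=1
R5=1-1=0
CMP R5, 0  (cmp 0,0)
JGT again: not taken
R1=1<<4=16
halt.

16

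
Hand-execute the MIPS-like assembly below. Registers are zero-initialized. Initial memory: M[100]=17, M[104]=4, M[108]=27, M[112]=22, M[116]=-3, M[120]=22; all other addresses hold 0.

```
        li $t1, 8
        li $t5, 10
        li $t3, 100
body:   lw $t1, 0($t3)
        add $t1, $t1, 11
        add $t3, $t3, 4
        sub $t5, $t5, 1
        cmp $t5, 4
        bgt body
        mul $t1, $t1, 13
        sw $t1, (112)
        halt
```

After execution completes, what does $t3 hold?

after li $t1, 8: $t1=8
after li $t5, 10: $t5=10
after li $t3, 100: $t3=100
after lw $t1, 0($t3): $t1=M[100]=17
after add $t1, $t1, 11: $t1=17+11=28
after add $t3, $t3, 4: $t3=100+4=104
after sub $t5, $t5, 1: $t5=10-1=9
cmp $t5, 4  (cmp 9,4)
bgt body: taken
after lw $t1, 0($t3): $t1=M[104]=4
after add $t1, $t1, 11: $t1=4+11=15
after add $t3, $t3, 4: $t3=104+4=108
after sub $t5, $t5, 1: $t5=9-1=8
cmp $t5, 4  (cmp 8,4)
bgt body: taken
after lw $t1, 0($t3): $t1=M[108]=27
after add $t1, $t1, 11: $t1=27+11=38
after add $t3, $t3, 4: $t3=108+4=112
after sub $t5, $t5, 1: $t5=8-1=7
cmp $t5, 4  (cmp 7,4)
bgt body: taken
after lw $t1, 0($t3): $t1=M[112]=22
after add $t1, $t1, 11: $t1=22+11=33
after add $t3, $t3, 4: $t3=112+4=116
after sub $t5, $t5, 1: $t5=7-1=6
cmp $t5, 4  (cmp 6,4)
bgt body: taken
after lw $t1, 0($t3): $t1=M[116]=-3
after add $t1, $t1, 11: $t1=(-3)+11=8
after add $t3, $t3, 4: $t3=116+4=120
after sub $t5, $t5, 1: $t5=6-1=5
cmp $t5, 4  (cmp 5,4)
bgt body: taken
after lw $t1, 0($t3): $t1=M[120]=22
after add $t1, $t1, 11: $t1=22+11=33
after add $t3, $t3, 4: $t3=120+4=124
after sub $t5, $t5, 1: $t5=5-1=4
cmp $t5, 4  (cmp 4,4)
bgt body: not taken
after mul $t1, $t1, 13: $t1=33*13=429
sw $t1, (112) → M[112]=429
halt.

124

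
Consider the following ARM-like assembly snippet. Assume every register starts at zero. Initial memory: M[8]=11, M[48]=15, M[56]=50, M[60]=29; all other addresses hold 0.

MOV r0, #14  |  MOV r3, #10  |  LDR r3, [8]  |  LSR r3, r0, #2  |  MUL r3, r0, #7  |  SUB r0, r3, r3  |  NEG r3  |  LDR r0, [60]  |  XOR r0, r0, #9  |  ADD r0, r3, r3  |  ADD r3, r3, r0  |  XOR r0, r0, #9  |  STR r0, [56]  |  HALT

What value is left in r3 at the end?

after MOV r0, #14: r0=14
after MOV r3, #10: r3=10
after LDR r3, [8]: r3=M[8]=11
after LSR r3, r0, #2: r3=14>>2=3
after MUL r3, r0, #7: r3=14*7=98
after SUB r0, r3, r3: r0=98-98=0
after NEG r3: r3=-(98)=-98
after LDR r0, [60]: r0=M[60]=29
after XOR r0, r0, #9: r0=29^9=20
after ADD r0, r3, r3: r0=(-98)+(-98)=-196
after ADD r3, r3, r0: r3=(-98)+(-196)=-294
after XOR r0, r0, #9: r0=(-196)^9=-203
STR r0, [56] → M[56]=-203
halt.

-294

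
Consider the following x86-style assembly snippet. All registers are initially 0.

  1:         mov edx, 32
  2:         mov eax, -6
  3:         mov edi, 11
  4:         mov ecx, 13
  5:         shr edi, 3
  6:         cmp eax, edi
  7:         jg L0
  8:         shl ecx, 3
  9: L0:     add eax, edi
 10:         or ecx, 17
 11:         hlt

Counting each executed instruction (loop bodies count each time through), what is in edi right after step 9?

edx=32
eax=-6
edi=11
ecx=13
edi=11>>3=1
cmp eax, edi  (cmp -6,1)
jg L0: not taken
ecx=13<<3=104
eax=(-6)+1=-5
After step 9: edi = 1.

1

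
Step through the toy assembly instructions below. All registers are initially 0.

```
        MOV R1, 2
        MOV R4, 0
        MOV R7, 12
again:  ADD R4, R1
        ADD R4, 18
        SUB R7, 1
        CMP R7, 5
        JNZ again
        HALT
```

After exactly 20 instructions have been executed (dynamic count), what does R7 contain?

9

R1=2
R4=0
R7=12
R4=0+2=2
R4=2+18=20
R7=12-1=11
CMP R7, 5  (cmp 11,5)
JNZ again: taken
R4=20+2=22
R4=22+18=40
R7=11-1=10
CMP R7, 5  (cmp 10,5)
JNZ again: taken
R4=40+2=42
R4=42+18=60
R7=10-1=9
CMP R7, 5  (cmp 9,5)
JNZ again: taken
R4=60+2=62
R4=62+18=80
After step 20: R7 = 9.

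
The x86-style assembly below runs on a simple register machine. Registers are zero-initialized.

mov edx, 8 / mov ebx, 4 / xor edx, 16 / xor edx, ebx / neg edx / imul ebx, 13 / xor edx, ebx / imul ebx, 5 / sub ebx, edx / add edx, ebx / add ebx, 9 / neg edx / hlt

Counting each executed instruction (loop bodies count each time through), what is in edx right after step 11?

260

after mov edx, 8: edx=8
after mov ebx, 4: ebx=4
after xor edx, 16: edx=8^16=24
after xor edx, ebx: edx=24^4=28
after neg edx: edx=-(28)=-28
after imul ebx, 13: ebx=4*13=52
after xor edx, ebx: edx=(-28)^52=-48
after imul ebx, 5: ebx=52*5=260
after sub ebx, edx: ebx=260-(-48)=308
after add edx, ebx: edx=(-48)+308=260
after add ebx, 9: ebx=308+9=317
After step 11: edx = 260.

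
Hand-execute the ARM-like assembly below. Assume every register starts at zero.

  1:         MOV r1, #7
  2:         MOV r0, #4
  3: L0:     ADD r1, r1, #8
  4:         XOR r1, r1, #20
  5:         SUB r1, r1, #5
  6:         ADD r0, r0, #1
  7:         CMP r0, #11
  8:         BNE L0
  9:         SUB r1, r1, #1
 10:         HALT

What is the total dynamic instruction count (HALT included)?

46

MOV r1, #7 → r1=7
MOV r0, #4 → r0=4
ADD r1, r1, #8 → r1=7+8=15
XOR r1, r1, #20 → r1=15^20=27
SUB r1, r1, #5 → r1=27-5=22
ADD r0, r0, #1 → r0=4+1=5
CMP r0, #11  (cmp 5,11)
BNE L0: taken
ADD r1, r1, #8 → r1=22+8=30
XOR r1, r1, #20 → r1=30^20=10
SUB r1, r1, #5 → r1=10-5=5
ADD r0, r0, #1 → r0=5+1=6
CMP r0, #11  (cmp 6,11)
BNE L0: taken
ADD r1, r1, #8 → r1=5+8=13
XOR r1, r1, #20 → r1=13^20=25
SUB r1, r1, #5 → r1=25-5=20
ADD r0, r0, #1 → r0=6+1=7
CMP r0, #11  (cmp 7,11)
BNE L0: taken
ADD r1, r1, #8 → r1=20+8=28
XOR r1, r1, #20 → r1=28^20=8
SUB r1, r1, #5 → r1=8-5=3
ADD r0, r0, #1 → r0=7+1=8
CMP r0, #11  (cmp 8,11)
BNE L0: taken
ADD r1, r1, #8 → r1=3+8=11
XOR r1, r1, #20 → r1=11^20=31
SUB r1, r1, #5 → r1=31-5=26
ADD r0, r0, #1 → r0=8+1=9
CMP r0, #11  (cmp 9,11)
BNE L0: taken
ADD r1, r1, #8 → r1=26+8=34
XOR r1, r1, #20 → r1=34^20=54
SUB r1, r1, #5 → r1=54-5=49
ADD r0, r0, #1 → r0=9+1=10
CMP r0, #11  (cmp 10,11)
BNE L0: taken
ADD r1, r1, #8 → r1=49+8=57
XOR r1, r1, #20 → r1=57^20=45
SUB r1, r1, #5 → r1=45-5=40
ADD r0, r0, #1 → r0=10+1=11
CMP r0, #11  (cmp 11,11)
BNE L0: not taken
SUB r1, r1, #1 → r1=40-1=39
halt.
Total executed instructions: 46.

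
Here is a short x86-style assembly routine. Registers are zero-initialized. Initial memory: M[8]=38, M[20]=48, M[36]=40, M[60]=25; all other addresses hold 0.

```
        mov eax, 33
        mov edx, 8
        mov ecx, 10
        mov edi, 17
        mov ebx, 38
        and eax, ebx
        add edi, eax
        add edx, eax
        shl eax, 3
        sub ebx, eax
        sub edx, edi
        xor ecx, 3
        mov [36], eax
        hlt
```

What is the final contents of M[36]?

256

after mov eax, 33: eax=33
after mov edx, 8: edx=8
after mov ecx, 10: ecx=10
after mov edi, 17: edi=17
after mov ebx, 38: ebx=38
after and eax, ebx: eax=33&38=32
after add edi, eax: edi=17+32=49
after add edx, eax: edx=8+32=40
after shl eax, 3: eax=32<<3=256
after sub ebx, eax: ebx=38-256=-218
after sub edx, edi: edx=40-49=-9
after xor ecx, 3: ecx=10^3=9
mov [36], eax → M[36]=256
halt.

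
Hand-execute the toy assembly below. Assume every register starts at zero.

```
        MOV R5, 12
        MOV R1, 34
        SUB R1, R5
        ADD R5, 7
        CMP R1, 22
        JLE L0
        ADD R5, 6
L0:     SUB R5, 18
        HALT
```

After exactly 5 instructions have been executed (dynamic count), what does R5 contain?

R5=12
R1=34
R1=34-12=22
R5=12+7=19
CMP R1, 22  (cmp 22,22)
After step 5: R5 = 19.

19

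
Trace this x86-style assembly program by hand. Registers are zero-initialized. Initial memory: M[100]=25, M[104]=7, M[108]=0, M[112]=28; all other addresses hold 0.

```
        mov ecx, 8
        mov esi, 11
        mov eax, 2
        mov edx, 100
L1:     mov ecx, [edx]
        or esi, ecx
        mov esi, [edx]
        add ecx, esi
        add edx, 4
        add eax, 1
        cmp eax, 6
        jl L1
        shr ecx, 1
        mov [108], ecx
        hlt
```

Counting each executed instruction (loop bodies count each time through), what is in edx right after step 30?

112

after mov ecx, 8: ecx=8
after mov esi, 11: esi=11
after mov eax, 2: eax=2
after mov edx, 100: edx=100
after mov ecx, [edx]: ecx=M[100]=25
after or esi, ecx: esi=11|25=27
after mov esi, [edx]: esi=M[100]=25
after add ecx, esi: ecx=25+25=50
after add edx, 4: edx=100+4=104
after add eax, 1: eax=2+1=3
cmp eax, 6  (cmp 3,6)
jl L1: taken
after mov ecx, [edx]: ecx=M[104]=7
after or esi, ecx: esi=25|7=31
after mov esi, [edx]: esi=M[104]=7
after add ecx, esi: ecx=7+7=14
after add edx, 4: edx=104+4=108
after add eax, 1: eax=3+1=4
cmp eax, 6  (cmp 4,6)
jl L1: taken
after mov ecx, [edx]: ecx=M[108]=0
after or esi, ecx: esi=7|0=7
after mov esi, [edx]: esi=M[108]=0
after add ecx, esi: ecx=0+0=0
after add edx, 4: edx=108+4=112
after add eax, 1: eax=4+1=5
cmp eax, 6  (cmp 5,6)
jl L1: taken
after mov ecx, [edx]: ecx=M[112]=28
after or esi, ecx: esi=0|28=28
After step 30: edx = 112.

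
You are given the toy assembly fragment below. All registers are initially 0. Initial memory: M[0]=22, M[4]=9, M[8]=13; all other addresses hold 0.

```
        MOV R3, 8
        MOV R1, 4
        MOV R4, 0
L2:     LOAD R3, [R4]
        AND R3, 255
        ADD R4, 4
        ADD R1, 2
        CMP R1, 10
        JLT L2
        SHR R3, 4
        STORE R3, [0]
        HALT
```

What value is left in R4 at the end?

R3=8
R1=4
R4=0
R3=M[0]=22
R3=22&255=22
R4=0+4=4
R1=4+2=6
CMP R1, 10  (cmp 6,10)
JLT L2: taken
R3=M[4]=9
R3=9&255=9
R4=4+4=8
R1=6+2=8
CMP R1, 10  (cmp 8,10)
JLT L2: taken
R3=M[8]=13
R3=13&255=13
R4=8+4=12
R1=8+2=10
CMP R1, 10  (cmp 10,10)
JLT L2: not taken
R3=13>>4=0
STORE R3, [0] → M[0]=0
halt.

12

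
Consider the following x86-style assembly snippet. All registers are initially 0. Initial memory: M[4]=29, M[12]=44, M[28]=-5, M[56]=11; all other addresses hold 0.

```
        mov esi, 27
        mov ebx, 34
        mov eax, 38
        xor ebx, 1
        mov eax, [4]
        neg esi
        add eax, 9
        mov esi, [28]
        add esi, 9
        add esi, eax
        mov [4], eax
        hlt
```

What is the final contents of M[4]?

38

after mov esi, 27: esi=27
after mov ebx, 34: ebx=34
after mov eax, 38: eax=38
after xor ebx, 1: ebx=34^1=35
after mov eax, [4]: eax=M[4]=29
after neg esi: esi=-(27)=-27
after add eax, 9: eax=29+9=38
after mov esi, [28]: esi=M[28]=-5
after add esi, 9: esi=(-5)+9=4
after add esi, eax: esi=4+38=42
mov [4], eax → M[4]=38
halt.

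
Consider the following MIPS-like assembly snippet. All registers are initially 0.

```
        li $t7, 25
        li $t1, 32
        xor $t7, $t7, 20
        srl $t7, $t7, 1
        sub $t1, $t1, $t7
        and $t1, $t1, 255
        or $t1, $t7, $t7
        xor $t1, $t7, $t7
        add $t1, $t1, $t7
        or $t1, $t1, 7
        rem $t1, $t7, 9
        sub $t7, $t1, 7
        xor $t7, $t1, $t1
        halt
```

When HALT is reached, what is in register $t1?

6

$t7=25
$t1=32
$t7=25^20=13
$t7=13>>1=6
$t1=32-6=26
$t1=26&255=26
$t1=6|6=6
$t1=6^6=0
$t1=0+6=6
$t1=6|7=7
$t1=6%9=6
$t7=6-7=-1
$t7=6^6=0
halt.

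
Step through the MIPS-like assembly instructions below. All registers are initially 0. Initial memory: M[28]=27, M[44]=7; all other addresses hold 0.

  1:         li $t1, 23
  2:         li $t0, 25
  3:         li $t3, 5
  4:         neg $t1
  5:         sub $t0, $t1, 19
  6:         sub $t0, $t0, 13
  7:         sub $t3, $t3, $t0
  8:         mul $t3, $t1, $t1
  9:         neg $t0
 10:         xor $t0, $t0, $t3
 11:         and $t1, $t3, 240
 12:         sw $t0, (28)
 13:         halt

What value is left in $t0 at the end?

after li $t1, 23: $t1=23
after li $t0, 25: $t0=25
after li $t3, 5: $t3=5
after neg $t1: $t1=-(23)=-23
after sub $t0, $t1, 19: $t0=(-23)-19=-42
after sub $t0, $t0, 13: $t0=(-42)-13=-55
after sub $t3, $t3, $t0: $t3=5-(-55)=60
after mul $t3, $t1, $t1: $t3=(-23)*(-23)=529
after neg $t0: $t0=-(-55)=55
after xor $t0, $t0, $t3: $t0=55^529=550
after and $t1, $t3, 240: $t1=529&240=16
sw $t0, (28) → M[28]=550
halt.

550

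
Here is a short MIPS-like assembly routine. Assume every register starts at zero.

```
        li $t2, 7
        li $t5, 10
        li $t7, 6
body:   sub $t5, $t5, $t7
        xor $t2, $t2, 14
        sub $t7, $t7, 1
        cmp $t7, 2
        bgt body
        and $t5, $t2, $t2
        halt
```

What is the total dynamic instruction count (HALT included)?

after li $t2, 7: $t2=7
after li $t5, 10: $t5=10
after li $t7, 6: $t7=6
after sub $t5, $t5, $t7: $t5=10-6=4
after xor $t2, $t2, 14: $t2=7^14=9
after sub $t7, $t7, 1: $t7=6-1=5
cmp $t7, 2  (cmp 5,2)
bgt body: taken
after sub $t5, $t5, $t7: $t5=4-5=-1
after xor $t2, $t2, 14: $t2=9^14=7
after sub $t7, $t7, 1: $t7=5-1=4
cmp $t7, 2  (cmp 4,2)
bgt body: taken
after sub $t5, $t5, $t7: $t5=(-1)-4=-5
after xor $t2, $t2, 14: $t2=7^14=9
after sub $t7, $t7, 1: $t7=4-1=3
cmp $t7, 2  (cmp 3,2)
bgt body: taken
after sub $t5, $t5, $t7: $t5=(-5)-3=-8
after xor $t2, $t2, 14: $t2=9^14=7
after sub $t7, $t7, 1: $t7=3-1=2
cmp $t7, 2  (cmp 2,2)
bgt body: not taken
after and $t5, $t2, $t2: $t5=7&7=7
halt.
Total executed instructions: 25.

25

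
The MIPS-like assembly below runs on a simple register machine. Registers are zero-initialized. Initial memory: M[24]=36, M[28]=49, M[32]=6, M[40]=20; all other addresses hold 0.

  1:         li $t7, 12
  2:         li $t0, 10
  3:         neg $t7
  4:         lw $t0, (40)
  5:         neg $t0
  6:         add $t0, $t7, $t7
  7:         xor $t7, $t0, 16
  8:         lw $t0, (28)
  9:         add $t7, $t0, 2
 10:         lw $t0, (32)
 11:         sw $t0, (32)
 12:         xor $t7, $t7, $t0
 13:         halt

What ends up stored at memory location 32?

6

$t7=12
$t0=10
$t7=-(12)=-12
$t0=M[40]=20
$t0=-(20)=-20
$t0=(-12)+(-12)=-24
$t7=(-24)^16=-8
$t0=M[28]=49
$t7=49+2=51
$t0=M[32]=6
sw $t0, (32) → M[32]=6
$t7=51^6=53
halt.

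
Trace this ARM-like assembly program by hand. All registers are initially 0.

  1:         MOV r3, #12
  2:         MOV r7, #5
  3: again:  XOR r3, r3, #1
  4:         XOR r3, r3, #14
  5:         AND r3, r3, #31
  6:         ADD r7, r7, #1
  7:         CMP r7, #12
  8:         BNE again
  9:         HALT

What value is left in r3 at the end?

3

after MOV r3, #12: r3=12
after MOV r7, #5: r7=5
after XOR r3, r3, #1: r3=12^1=13
after XOR r3, r3, #14: r3=13^14=3
after AND r3, r3, #31: r3=3&31=3
after ADD r7, r7, #1: r7=5+1=6
CMP r7, #12  (cmp 6,12)
BNE again: taken
after XOR r3, r3, #1: r3=3^1=2
after XOR r3, r3, #14: r3=2^14=12
after AND r3, r3, #31: r3=12&31=12
after ADD r7, r7, #1: r7=6+1=7
CMP r7, #12  (cmp 7,12)
BNE again: taken
after XOR r3, r3, #1: r3=12^1=13
after XOR r3, r3, #14: r3=13^14=3
after AND r3, r3, #31: r3=3&31=3
after ADD r7, r7, #1: r7=7+1=8
CMP r7, #12  (cmp 8,12)
BNE again: taken
after XOR r3, r3, #1: r3=3^1=2
after XOR r3, r3, #14: r3=2^14=12
after AND r3, r3, #31: r3=12&31=12
after ADD r7, r7, #1: r7=8+1=9
CMP r7, #12  (cmp 9,12)
BNE again: taken
after XOR r3, r3, #1: r3=12^1=13
after XOR r3, r3, #14: r3=13^14=3
after AND r3, r3, #31: r3=3&31=3
after ADD r7, r7, #1: r7=9+1=10
CMP r7, #12  (cmp 10,12)
BNE again: taken
after XOR r3, r3, #1: r3=3^1=2
after XOR r3, r3, #14: r3=2^14=12
after AND r3, r3, #31: r3=12&31=12
after ADD r7, r7, #1: r7=10+1=11
CMP r7, #12  (cmp 11,12)
BNE again: taken
after XOR r3, r3, #1: r3=12^1=13
after XOR r3, r3, #14: r3=13^14=3
after AND r3, r3, #31: r3=3&31=3
after ADD r7, r7, #1: r7=11+1=12
CMP r7, #12  (cmp 12,12)
BNE again: not taken
halt.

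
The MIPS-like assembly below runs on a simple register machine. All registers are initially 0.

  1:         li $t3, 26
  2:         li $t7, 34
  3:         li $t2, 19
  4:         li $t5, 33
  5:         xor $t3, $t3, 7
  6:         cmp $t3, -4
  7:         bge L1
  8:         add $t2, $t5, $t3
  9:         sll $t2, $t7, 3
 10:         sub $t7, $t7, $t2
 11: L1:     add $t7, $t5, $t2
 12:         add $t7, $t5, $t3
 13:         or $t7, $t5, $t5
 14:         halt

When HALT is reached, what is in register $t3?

li $t3, 26 → $t3=26
li $t7, 34 → $t7=34
li $t2, 19 → $t2=19
li $t5, 33 → $t5=33
xor $t3, $t3, 7 → $t3=26^7=29
cmp $t3, -4  (cmp 29,-4)
bge L1: taken
add $t7, $t5, $t2 → $t7=33+19=52
add $t7, $t5, $t3 → $t7=33+29=62
or $t7, $t5, $t5 → $t7=33|33=33
halt.

29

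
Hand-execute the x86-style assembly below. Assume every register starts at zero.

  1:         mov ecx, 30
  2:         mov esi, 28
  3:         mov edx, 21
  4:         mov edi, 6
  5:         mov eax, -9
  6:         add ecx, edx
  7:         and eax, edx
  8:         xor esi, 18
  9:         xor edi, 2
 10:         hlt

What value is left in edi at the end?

ecx=30
esi=28
edx=21
edi=6
eax=-9
ecx=30+21=51
eax=(-9)&21=21
esi=28^18=14
edi=6^2=4
halt.

4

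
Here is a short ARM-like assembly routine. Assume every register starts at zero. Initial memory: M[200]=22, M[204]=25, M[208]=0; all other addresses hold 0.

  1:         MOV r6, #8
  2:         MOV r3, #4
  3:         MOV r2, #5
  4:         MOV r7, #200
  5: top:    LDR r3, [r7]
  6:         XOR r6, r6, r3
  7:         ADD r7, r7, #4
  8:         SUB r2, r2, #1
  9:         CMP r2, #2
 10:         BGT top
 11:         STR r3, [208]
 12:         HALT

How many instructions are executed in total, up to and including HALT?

24

MOV r6, #8 → r6=8
MOV r3, #4 → r3=4
MOV r2, #5 → r2=5
MOV r7, #200 → r7=200
LDR r3, [r7] → r3=M[200]=22
XOR r6, r6, r3 → r6=8^22=30
ADD r7, r7, #4 → r7=200+4=204
SUB r2, r2, #1 → r2=5-1=4
CMP r2, #2  (cmp 4,2)
BGT top: taken
LDR r3, [r7] → r3=M[204]=25
XOR r6, r6, r3 → r6=30^25=7
ADD r7, r7, #4 → r7=204+4=208
SUB r2, r2, #1 → r2=4-1=3
CMP r2, #2  (cmp 3,2)
BGT top: taken
LDR r3, [r7] → r3=M[208]=0
XOR r6, r6, r3 → r6=7^0=7
ADD r7, r7, #4 → r7=208+4=212
SUB r2, r2, #1 → r2=3-1=2
CMP r2, #2  (cmp 2,2)
BGT top: not taken
STR r3, [208] → M[208]=0
halt.
Total executed instructions: 24.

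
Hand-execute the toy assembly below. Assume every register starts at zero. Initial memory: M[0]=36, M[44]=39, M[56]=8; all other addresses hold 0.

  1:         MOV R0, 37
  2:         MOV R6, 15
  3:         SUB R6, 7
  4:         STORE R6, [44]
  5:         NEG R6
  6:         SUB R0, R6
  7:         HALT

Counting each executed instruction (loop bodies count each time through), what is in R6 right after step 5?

R0=37
R6=15
R6=15-7=8
STORE R6, [44] → M[44]=8
R6=-(8)=-8
After step 5: R6 = -8.

-8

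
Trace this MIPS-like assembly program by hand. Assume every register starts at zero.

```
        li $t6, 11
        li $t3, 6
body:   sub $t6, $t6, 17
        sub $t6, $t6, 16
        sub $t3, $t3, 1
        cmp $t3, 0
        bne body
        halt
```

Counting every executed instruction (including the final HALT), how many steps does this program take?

33

after li $t6, 11: $t6=11
after li $t3, 6: $t3=6
after sub $t6, $t6, 17: $t6=11-17=-6
after sub $t6, $t6, 16: $t6=(-6)-16=-22
after sub $t3, $t3, 1: $t3=6-1=5
cmp $t3, 0  (cmp 5,0)
bne body: taken
after sub $t6, $t6, 17: $t6=(-22)-17=-39
after sub $t6, $t6, 16: $t6=(-39)-16=-55
after sub $t3, $t3, 1: $t3=5-1=4
cmp $t3, 0  (cmp 4,0)
bne body: taken
after sub $t6, $t6, 17: $t6=(-55)-17=-72
after sub $t6, $t6, 16: $t6=(-72)-16=-88
after sub $t3, $t3, 1: $t3=4-1=3
cmp $t3, 0  (cmp 3,0)
bne body: taken
after sub $t6, $t6, 17: $t6=(-88)-17=-105
after sub $t6, $t6, 16: $t6=(-105)-16=-121
after sub $t3, $t3, 1: $t3=3-1=2
cmp $t3, 0  (cmp 2,0)
bne body: taken
after sub $t6, $t6, 17: $t6=(-121)-17=-138
after sub $t6, $t6, 16: $t6=(-138)-16=-154
after sub $t3, $t3, 1: $t3=2-1=1
cmp $t3, 0  (cmp 1,0)
bne body: taken
after sub $t6, $t6, 17: $t6=(-154)-17=-171
after sub $t6, $t6, 16: $t6=(-171)-16=-187
after sub $t3, $t3, 1: $t3=1-1=0
cmp $t3, 0  (cmp 0,0)
bne body: not taken
halt.
Total executed instructions: 33.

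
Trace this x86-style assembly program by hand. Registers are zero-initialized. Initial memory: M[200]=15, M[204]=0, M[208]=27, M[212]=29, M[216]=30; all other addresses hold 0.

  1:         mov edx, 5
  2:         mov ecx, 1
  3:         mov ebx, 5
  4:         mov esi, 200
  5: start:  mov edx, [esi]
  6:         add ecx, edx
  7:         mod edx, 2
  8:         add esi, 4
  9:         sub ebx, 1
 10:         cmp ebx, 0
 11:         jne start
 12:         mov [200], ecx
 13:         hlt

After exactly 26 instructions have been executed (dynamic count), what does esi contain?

212

after mov edx, 5: edx=5
after mov ecx, 1: ecx=1
after mov ebx, 5: ebx=5
after mov esi, 200: esi=200
after mov edx, [esi]: edx=M[200]=15
after add ecx, edx: ecx=1+15=16
after mod edx, 2: edx=15%2=1
after add esi, 4: esi=200+4=204
after sub ebx, 1: ebx=5-1=4
cmp ebx, 0  (cmp 4,0)
jne start: taken
after mov edx, [esi]: edx=M[204]=0
after add ecx, edx: ecx=16+0=16
after mod edx, 2: edx=0%2=0
after add esi, 4: esi=204+4=208
after sub ebx, 1: ebx=4-1=3
cmp ebx, 0  (cmp 3,0)
jne start: taken
after mov edx, [esi]: edx=M[208]=27
after add ecx, edx: ecx=16+27=43
after mod edx, 2: edx=27%2=1
after add esi, 4: esi=208+4=212
after sub ebx, 1: ebx=3-1=2
cmp ebx, 0  (cmp 2,0)
jne start: taken
after mov edx, [esi]: edx=M[212]=29
After step 26: esi = 212.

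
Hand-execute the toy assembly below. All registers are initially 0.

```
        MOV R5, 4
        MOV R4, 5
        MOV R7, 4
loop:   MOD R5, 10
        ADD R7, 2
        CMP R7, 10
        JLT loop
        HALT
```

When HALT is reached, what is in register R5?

after MOV R5, 4: R5=4
after MOV R4, 5: R4=5
after MOV R7, 4: R7=4
after MOD R5, 10: R5=4%10=4
after ADD R7, 2: R7=4+2=6
CMP R7, 10  (cmp 6,10)
JLT loop: taken
after MOD R5, 10: R5=4%10=4
after ADD R7, 2: R7=6+2=8
CMP R7, 10  (cmp 8,10)
JLT loop: taken
after MOD R5, 10: R5=4%10=4
after ADD R7, 2: R7=8+2=10
CMP R7, 10  (cmp 10,10)
JLT loop: not taken
halt.

4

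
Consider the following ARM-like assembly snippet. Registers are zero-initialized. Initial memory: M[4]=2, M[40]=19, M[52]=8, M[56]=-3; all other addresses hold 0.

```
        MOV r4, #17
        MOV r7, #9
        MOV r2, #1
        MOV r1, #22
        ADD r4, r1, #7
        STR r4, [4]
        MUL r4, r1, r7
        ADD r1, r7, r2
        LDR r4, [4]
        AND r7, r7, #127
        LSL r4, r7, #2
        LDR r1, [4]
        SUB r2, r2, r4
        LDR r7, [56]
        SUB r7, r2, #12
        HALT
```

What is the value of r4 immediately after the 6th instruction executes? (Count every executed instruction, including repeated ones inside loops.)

r4=17
r7=9
r2=1
r1=22
r4=22+7=29
STR r4, [4] → M[4]=29
After step 6: r4 = 29.

29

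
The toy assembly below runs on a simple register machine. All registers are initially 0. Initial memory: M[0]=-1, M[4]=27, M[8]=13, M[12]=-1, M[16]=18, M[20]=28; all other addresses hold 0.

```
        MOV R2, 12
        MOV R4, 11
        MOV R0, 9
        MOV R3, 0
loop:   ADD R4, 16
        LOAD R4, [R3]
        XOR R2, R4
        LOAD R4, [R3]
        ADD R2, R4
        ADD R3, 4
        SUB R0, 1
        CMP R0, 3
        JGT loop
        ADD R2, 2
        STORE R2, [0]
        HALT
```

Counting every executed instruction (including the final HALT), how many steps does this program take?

61

R2=12
R4=11
R0=9
R3=0
R4=11+16=27
R4=M[0]=-1
R2=12^(-1)=-13
R4=M[0]=-1
R2=(-13)+(-1)=-14
R3=0+4=4
R0=9-1=8
CMP R0, 3  (cmp 8,3)
JGT loop: taken
R4=(-1)+16=15
R4=M[4]=27
R2=(-14)^27=-23
R4=M[4]=27
R2=(-23)+27=4
R3=4+4=8
R0=8-1=7
CMP R0, 3  (cmp 7,3)
JGT loop: taken
R4=27+16=43
R4=M[8]=13
R2=4^13=9
R4=M[8]=13
R2=9+13=22
R3=8+4=12
R0=7-1=6
CMP R0, 3  (cmp 6,3)
JGT loop: taken
R4=13+16=29
R4=M[12]=-1
R2=22^(-1)=-23
R4=M[12]=-1
R2=(-23)+(-1)=-24
R3=12+4=16
R0=6-1=5
CMP R0, 3  (cmp 5,3)
JGT loop: taken
R4=(-1)+16=15
R4=M[16]=18
R2=(-24)^18=-6
R4=M[16]=18
R2=(-6)+18=12
R3=16+4=20
R0=5-1=4
CMP R0, 3  (cmp 4,3)
JGT loop: taken
R4=18+16=34
R4=M[20]=28
R2=12^28=16
R4=M[20]=28
R2=16+28=44
R3=20+4=24
R0=4-1=3
CMP R0, 3  (cmp 3,3)
JGT loop: not taken
R2=44+2=46
STORE R2, [0] → M[0]=46
halt.
Total executed instructions: 61.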